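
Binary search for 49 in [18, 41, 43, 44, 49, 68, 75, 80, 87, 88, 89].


Step 1: lo=0, hi=10, mid=5, val=68
Step 2: lo=0, hi=4, mid=2, val=43
Step 3: lo=3, hi=4, mid=3, val=44
Step 4: lo=4, hi=4, mid=4, val=49

Found at index 4


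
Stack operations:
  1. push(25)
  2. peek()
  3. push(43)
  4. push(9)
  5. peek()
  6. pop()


push(25) -> [25]
peek()->25
push(43) -> [25, 43]
push(9) -> [25, 43, 9]
peek()->9
pop()->9, [25, 43]

Final stack: [25, 43]


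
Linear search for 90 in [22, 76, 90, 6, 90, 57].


i=0: 22!=90
i=1: 76!=90
i=2: 90==90 found!

Found at 2, 3 comps


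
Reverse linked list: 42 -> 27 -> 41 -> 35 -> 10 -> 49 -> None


Step 1: curr=42, set curr.next=prev(None) | reversed so far: 42
Step 2: curr=27, set curr.next=prev(42) | reversed so far: 27 -> 42
Step 3: curr=41, set curr.next=prev(27) | reversed so far: 41 -> 27 -> 42
Step 4: curr=35, set curr.next=prev(41) | reversed so far: 35 -> 41 -> 27 -> 42
Step 5: curr=10, set curr.next=prev(35) | reversed so far: 10 -> 35 -> 41 -> 27 -> 42
Step 6: curr=49, set curr.next=prev(10) | reversed so far: 49 -> 10 -> 35 -> 41 -> 27 -> 42

49 -> 10 -> 35 -> 41 -> 27 -> 42 -> None


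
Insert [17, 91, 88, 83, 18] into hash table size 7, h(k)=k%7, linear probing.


Insert 17: h=3 -> slot 3
Insert 91: h=0 -> slot 0
Insert 88: h=4 -> slot 4
Insert 83: h=6 -> slot 6
Insert 18: h=4, 1 probes -> slot 5

Table: [91, None, None, 17, 88, 18, 83]


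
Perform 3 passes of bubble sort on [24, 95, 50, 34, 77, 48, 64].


Initial: [24, 95, 50, 34, 77, 48, 64]
Pass 1: [24, 50, 34, 77, 48, 64, 95] (5 swaps)
Pass 2: [24, 34, 50, 48, 64, 77, 95] (3 swaps)
Pass 3: [24, 34, 48, 50, 64, 77, 95] (1 swaps)

After 3 passes: [24, 34, 48, 50, 64, 77, 95]


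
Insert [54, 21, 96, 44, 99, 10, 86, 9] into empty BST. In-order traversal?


Insert 54: root
Insert 21: L from 54
Insert 96: R from 54
Insert 44: L from 54 -> R from 21
Insert 99: R from 54 -> R from 96
Insert 10: L from 54 -> L from 21
Insert 86: R from 54 -> L from 96
Insert 9: L from 54 -> L from 21 -> L from 10

In-order: [9, 10, 21, 44, 54, 86, 96, 99]


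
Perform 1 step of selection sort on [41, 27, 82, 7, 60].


Initial: [41, 27, 82, 7, 60]
Step 1: min=7 at 3
  Swap: [7, 27, 82, 41, 60]

After 1 step: [7, 27, 82, 41, 60]


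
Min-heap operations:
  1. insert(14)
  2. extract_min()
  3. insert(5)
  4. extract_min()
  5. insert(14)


insert(14) -> [14]
extract_min()->14, []
insert(5) -> [5]
extract_min()->5, []
insert(14) -> [14]

Final heap: [14]


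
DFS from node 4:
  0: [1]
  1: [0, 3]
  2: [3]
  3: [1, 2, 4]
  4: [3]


Visit 4, push [3]
Visit 3, push [2, 1]
Visit 1, push [0]
Visit 0, push []
Visit 2, push []

DFS order: [4, 3, 1, 0, 2]


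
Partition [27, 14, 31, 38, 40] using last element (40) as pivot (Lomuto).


Pivot: 40
  27 <= 40: advance i (no swap)
  14 <= 40: advance i (no swap)
  31 <= 40: advance i (no swap)
  38 <= 40: advance i (no swap)
Place pivot at 4: [27, 14, 31, 38, 40]

Partitioned: [27, 14, 31, 38, 40]


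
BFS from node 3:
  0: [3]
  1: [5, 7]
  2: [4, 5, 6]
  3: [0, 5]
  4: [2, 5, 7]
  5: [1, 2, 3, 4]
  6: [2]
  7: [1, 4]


Visit 3, enqueue [0, 5]
Visit 0, enqueue []
Visit 5, enqueue [1, 2, 4]
Visit 1, enqueue [7]
Visit 2, enqueue [6]
Visit 4, enqueue []
Visit 7, enqueue []
Visit 6, enqueue []

BFS order: [3, 0, 5, 1, 2, 4, 7, 6]


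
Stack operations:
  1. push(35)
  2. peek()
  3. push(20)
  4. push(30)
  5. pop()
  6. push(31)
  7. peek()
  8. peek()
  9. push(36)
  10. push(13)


push(35) -> [35]
peek()->35
push(20) -> [35, 20]
push(30) -> [35, 20, 30]
pop()->30, [35, 20]
push(31) -> [35, 20, 31]
peek()->31
peek()->31
push(36) -> [35, 20, 31, 36]
push(13) -> [35, 20, 31, 36, 13]

Final stack: [35, 20, 31, 36, 13]


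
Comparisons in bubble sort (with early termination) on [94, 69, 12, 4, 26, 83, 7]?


Algorithm: bubble sort (with early termination)
Input: [94, 69, 12, 4, 26, 83, 7]
Sorted: [4, 7, 12, 26, 69, 83, 94]

21


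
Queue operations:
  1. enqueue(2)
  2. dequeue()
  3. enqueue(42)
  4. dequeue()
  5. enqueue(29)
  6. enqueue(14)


enqueue(2) -> [2]
dequeue()->2, []
enqueue(42) -> [42]
dequeue()->42, []
enqueue(29) -> [29]
enqueue(14) -> [29, 14]

Final queue: [29, 14]


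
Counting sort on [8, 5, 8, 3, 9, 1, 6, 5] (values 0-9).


Input: [8, 5, 8, 3, 9, 1, 6, 5]
Counts: [0, 1, 0, 1, 0, 2, 1, 0, 2, 1]

Sorted: [1, 3, 5, 5, 6, 8, 8, 9]


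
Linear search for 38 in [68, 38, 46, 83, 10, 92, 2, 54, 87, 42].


i=0: 68!=38
i=1: 38==38 found!

Found at 1, 2 comps


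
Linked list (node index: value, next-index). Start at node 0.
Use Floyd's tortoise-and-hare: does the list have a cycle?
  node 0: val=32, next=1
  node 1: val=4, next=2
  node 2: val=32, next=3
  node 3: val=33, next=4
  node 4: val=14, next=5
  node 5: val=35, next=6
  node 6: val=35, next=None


Floyd's tortoise (slow, +1) and hare (fast, +2):
  init: slow=0, fast=0
  step 1: slow=1, fast=2
  step 2: slow=2, fast=4
  step 3: slow=3, fast=6
  step 4: fast -> None, no cycle

Cycle: no


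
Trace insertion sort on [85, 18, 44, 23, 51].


Initial: [85, 18, 44, 23, 51]
Insert 18: [18, 85, 44, 23, 51]
Insert 44: [18, 44, 85, 23, 51]
Insert 23: [18, 23, 44, 85, 51]
Insert 51: [18, 23, 44, 51, 85]

Sorted: [18, 23, 44, 51, 85]


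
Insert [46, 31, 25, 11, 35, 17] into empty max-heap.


Insert 46: [46]
Insert 31: [46, 31]
Insert 25: [46, 31, 25]
Insert 11: [46, 31, 25, 11]
Insert 35: [46, 35, 25, 11, 31]
Insert 17: [46, 35, 25, 11, 31, 17]

Final heap: [46, 35, 25, 11, 31, 17]


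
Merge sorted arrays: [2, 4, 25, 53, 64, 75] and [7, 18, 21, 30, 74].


Take 2 from A
Take 4 from A
Take 7 from B
Take 18 from B
Take 21 from B
Take 25 from A
Take 30 from B
Take 53 from A
Take 64 from A
Take 74 from B

Merged: [2, 4, 7, 18, 21, 25, 30, 53, 64, 74, 75]


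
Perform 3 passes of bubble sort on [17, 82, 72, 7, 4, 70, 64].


Initial: [17, 82, 72, 7, 4, 70, 64]
Pass 1: [17, 72, 7, 4, 70, 64, 82] (5 swaps)
Pass 2: [17, 7, 4, 70, 64, 72, 82] (4 swaps)
Pass 3: [7, 4, 17, 64, 70, 72, 82] (3 swaps)

After 3 passes: [7, 4, 17, 64, 70, 72, 82]


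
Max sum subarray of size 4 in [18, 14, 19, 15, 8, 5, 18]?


[0:4]: 66
[1:5]: 56
[2:6]: 47
[3:7]: 46

Max: 66 at [0:4]


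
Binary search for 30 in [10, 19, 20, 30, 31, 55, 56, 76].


Step 1: lo=0, hi=7, mid=3, val=30

Found at index 3


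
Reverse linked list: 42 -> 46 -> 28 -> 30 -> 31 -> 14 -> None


Step 1: curr=42, set curr.next=prev(None) | reversed so far: 42
Step 2: curr=46, set curr.next=prev(42) | reversed so far: 46 -> 42
Step 3: curr=28, set curr.next=prev(46) | reversed so far: 28 -> 46 -> 42
Step 4: curr=30, set curr.next=prev(28) | reversed so far: 30 -> 28 -> 46 -> 42
Step 5: curr=31, set curr.next=prev(30) | reversed so far: 31 -> 30 -> 28 -> 46 -> 42
Step 6: curr=14, set curr.next=prev(31) | reversed so far: 14 -> 31 -> 30 -> 28 -> 46 -> 42

14 -> 31 -> 30 -> 28 -> 46 -> 42 -> None


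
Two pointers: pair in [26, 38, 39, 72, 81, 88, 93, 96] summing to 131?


lo=0(26)+hi=7(96)=122
lo=1(38)+hi=7(96)=134
lo=1(38)+hi=6(93)=131

Yes: 38+93=131


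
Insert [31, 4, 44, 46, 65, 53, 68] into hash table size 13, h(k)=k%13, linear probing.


Insert 31: h=5 -> slot 5
Insert 4: h=4 -> slot 4
Insert 44: h=5, 1 probes -> slot 6
Insert 46: h=7 -> slot 7
Insert 65: h=0 -> slot 0
Insert 53: h=1 -> slot 1
Insert 68: h=3 -> slot 3

Table: [65, 53, None, 68, 4, 31, 44, 46, None, None, None, None, None]


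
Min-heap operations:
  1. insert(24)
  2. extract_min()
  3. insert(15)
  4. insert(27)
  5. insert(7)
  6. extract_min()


insert(24) -> [24]
extract_min()->24, []
insert(15) -> [15]
insert(27) -> [15, 27]
insert(7) -> [7, 27, 15]
extract_min()->7, [15, 27]

Final heap: [15, 27]


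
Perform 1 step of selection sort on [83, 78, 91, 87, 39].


Initial: [83, 78, 91, 87, 39]
Step 1: min=39 at 4
  Swap: [39, 78, 91, 87, 83]

After 1 step: [39, 78, 91, 87, 83]


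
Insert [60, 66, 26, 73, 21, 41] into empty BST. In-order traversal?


Insert 60: root
Insert 66: R from 60
Insert 26: L from 60
Insert 73: R from 60 -> R from 66
Insert 21: L from 60 -> L from 26
Insert 41: L from 60 -> R from 26

In-order: [21, 26, 41, 60, 66, 73]


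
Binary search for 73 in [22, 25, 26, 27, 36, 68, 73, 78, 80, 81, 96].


Step 1: lo=0, hi=10, mid=5, val=68
Step 2: lo=6, hi=10, mid=8, val=80
Step 3: lo=6, hi=7, mid=6, val=73

Found at index 6


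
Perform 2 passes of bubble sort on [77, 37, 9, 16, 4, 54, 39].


Initial: [77, 37, 9, 16, 4, 54, 39]
Pass 1: [37, 9, 16, 4, 54, 39, 77] (6 swaps)
Pass 2: [9, 16, 4, 37, 39, 54, 77] (4 swaps)

After 2 passes: [9, 16, 4, 37, 39, 54, 77]


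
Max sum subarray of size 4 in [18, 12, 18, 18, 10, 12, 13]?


[0:4]: 66
[1:5]: 58
[2:6]: 58
[3:7]: 53

Max: 66 at [0:4]


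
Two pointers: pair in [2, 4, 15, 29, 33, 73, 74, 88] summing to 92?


lo=0(2)+hi=7(88)=90
lo=1(4)+hi=7(88)=92

Yes: 4+88=92


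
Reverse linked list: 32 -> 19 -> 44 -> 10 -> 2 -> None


Step 1: curr=32, set curr.next=prev(None) | reversed so far: 32
Step 2: curr=19, set curr.next=prev(32) | reversed so far: 19 -> 32
Step 3: curr=44, set curr.next=prev(19) | reversed so far: 44 -> 19 -> 32
Step 4: curr=10, set curr.next=prev(44) | reversed so far: 10 -> 44 -> 19 -> 32
Step 5: curr=2, set curr.next=prev(10) | reversed so far: 2 -> 10 -> 44 -> 19 -> 32

2 -> 10 -> 44 -> 19 -> 32 -> None


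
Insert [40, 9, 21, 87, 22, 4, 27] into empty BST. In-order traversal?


Insert 40: root
Insert 9: L from 40
Insert 21: L from 40 -> R from 9
Insert 87: R from 40
Insert 22: L from 40 -> R from 9 -> R from 21
Insert 4: L from 40 -> L from 9
Insert 27: L from 40 -> R from 9 -> R from 21 -> R from 22

In-order: [4, 9, 21, 22, 27, 40, 87]


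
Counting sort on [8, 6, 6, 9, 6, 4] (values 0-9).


Input: [8, 6, 6, 9, 6, 4]
Counts: [0, 0, 0, 0, 1, 0, 3, 0, 1, 1]

Sorted: [4, 6, 6, 6, 8, 9]


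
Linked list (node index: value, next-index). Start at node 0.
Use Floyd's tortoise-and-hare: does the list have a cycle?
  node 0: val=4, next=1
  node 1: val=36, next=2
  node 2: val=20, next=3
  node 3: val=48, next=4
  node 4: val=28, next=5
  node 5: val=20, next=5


Floyd's tortoise (slow, +1) and hare (fast, +2):
  init: slow=0, fast=0
  step 1: slow=1, fast=2
  step 2: slow=2, fast=4
  step 3: slow=3, fast=5
  step 4: slow=4, fast=5
  step 5: slow=5, fast=5
  slow == fast at node 5: cycle detected

Cycle: yes


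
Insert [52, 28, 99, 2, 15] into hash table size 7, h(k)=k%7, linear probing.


Insert 52: h=3 -> slot 3
Insert 28: h=0 -> slot 0
Insert 99: h=1 -> slot 1
Insert 2: h=2 -> slot 2
Insert 15: h=1, 3 probes -> slot 4

Table: [28, 99, 2, 52, 15, None, None]


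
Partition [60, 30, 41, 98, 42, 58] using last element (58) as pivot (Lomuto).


Pivot: 58
  30 <= 58: swap -> [30, 60, 41, 98, 42, 58]
  41 <= 58: swap -> [30, 41, 60, 98, 42, 58]
  42 <= 58: swap -> [30, 41, 42, 98, 60, 58]
Place pivot at 3: [30, 41, 42, 58, 60, 98]

Partitioned: [30, 41, 42, 58, 60, 98]


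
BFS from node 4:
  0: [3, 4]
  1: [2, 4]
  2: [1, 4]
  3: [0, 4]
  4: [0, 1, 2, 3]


Visit 4, enqueue [0, 1, 2, 3]
Visit 0, enqueue []
Visit 1, enqueue []
Visit 2, enqueue []
Visit 3, enqueue []

BFS order: [4, 0, 1, 2, 3]


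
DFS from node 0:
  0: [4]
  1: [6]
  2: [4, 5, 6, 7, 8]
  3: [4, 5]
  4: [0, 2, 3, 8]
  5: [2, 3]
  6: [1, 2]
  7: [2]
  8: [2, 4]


Visit 0, push [4]
Visit 4, push [8, 3, 2]
Visit 2, push [8, 7, 6, 5]
Visit 5, push [3]
Visit 3, push []
Visit 6, push [1]
Visit 1, push []
Visit 7, push []
Visit 8, push []

DFS order: [0, 4, 2, 5, 3, 6, 1, 7, 8]


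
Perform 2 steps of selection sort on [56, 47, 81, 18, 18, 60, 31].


Initial: [56, 47, 81, 18, 18, 60, 31]
Step 1: min=18 at 3
  Swap: [18, 47, 81, 56, 18, 60, 31]
Step 2: min=18 at 4
  Swap: [18, 18, 81, 56, 47, 60, 31]

After 2 steps: [18, 18, 81, 56, 47, 60, 31]


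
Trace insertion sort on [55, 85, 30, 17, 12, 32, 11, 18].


Initial: [55, 85, 30, 17, 12, 32, 11, 18]
Insert 85: [55, 85, 30, 17, 12, 32, 11, 18]
Insert 30: [30, 55, 85, 17, 12, 32, 11, 18]
Insert 17: [17, 30, 55, 85, 12, 32, 11, 18]
Insert 12: [12, 17, 30, 55, 85, 32, 11, 18]
Insert 32: [12, 17, 30, 32, 55, 85, 11, 18]
Insert 11: [11, 12, 17, 30, 32, 55, 85, 18]
Insert 18: [11, 12, 17, 18, 30, 32, 55, 85]

Sorted: [11, 12, 17, 18, 30, 32, 55, 85]


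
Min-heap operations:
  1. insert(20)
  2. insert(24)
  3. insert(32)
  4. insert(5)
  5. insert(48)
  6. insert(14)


insert(20) -> [20]
insert(24) -> [20, 24]
insert(32) -> [20, 24, 32]
insert(5) -> [5, 20, 32, 24]
insert(48) -> [5, 20, 32, 24, 48]
insert(14) -> [5, 20, 14, 24, 48, 32]

Final heap: [5, 20, 14, 24, 48, 32]


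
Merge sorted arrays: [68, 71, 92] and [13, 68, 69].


Take 13 from B
Take 68 from A
Take 68 from B
Take 69 from B

Merged: [13, 68, 68, 69, 71, 92]


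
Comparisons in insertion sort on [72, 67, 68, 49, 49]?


Algorithm: insertion sort
Input: [72, 67, 68, 49, 49]
Sorted: [49, 49, 67, 68, 72]

10


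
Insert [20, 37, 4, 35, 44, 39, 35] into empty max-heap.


Insert 20: [20]
Insert 37: [37, 20]
Insert 4: [37, 20, 4]
Insert 35: [37, 35, 4, 20]
Insert 44: [44, 37, 4, 20, 35]
Insert 39: [44, 37, 39, 20, 35, 4]
Insert 35: [44, 37, 39, 20, 35, 4, 35]

Final heap: [44, 37, 39, 20, 35, 4, 35]


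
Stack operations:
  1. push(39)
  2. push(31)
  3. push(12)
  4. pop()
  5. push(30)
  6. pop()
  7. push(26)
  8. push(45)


push(39) -> [39]
push(31) -> [39, 31]
push(12) -> [39, 31, 12]
pop()->12, [39, 31]
push(30) -> [39, 31, 30]
pop()->30, [39, 31]
push(26) -> [39, 31, 26]
push(45) -> [39, 31, 26, 45]

Final stack: [39, 31, 26, 45]


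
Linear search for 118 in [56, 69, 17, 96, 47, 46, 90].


i=0: 56!=118
i=1: 69!=118
i=2: 17!=118
i=3: 96!=118
i=4: 47!=118
i=5: 46!=118
i=6: 90!=118

Not found, 7 comps


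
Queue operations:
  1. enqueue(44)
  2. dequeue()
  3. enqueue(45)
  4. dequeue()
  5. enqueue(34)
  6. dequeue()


enqueue(44) -> [44]
dequeue()->44, []
enqueue(45) -> [45]
dequeue()->45, []
enqueue(34) -> [34]
dequeue()->34, []

Final queue: []


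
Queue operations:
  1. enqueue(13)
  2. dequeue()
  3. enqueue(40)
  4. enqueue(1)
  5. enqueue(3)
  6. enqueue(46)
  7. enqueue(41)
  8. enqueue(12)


enqueue(13) -> [13]
dequeue()->13, []
enqueue(40) -> [40]
enqueue(1) -> [40, 1]
enqueue(3) -> [40, 1, 3]
enqueue(46) -> [40, 1, 3, 46]
enqueue(41) -> [40, 1, 3, 46, 41]
enqueue(12) -> [40, 1, 3, 46, 41, 12]

Final queue: [40, 1, 3, 46, 41, 12]


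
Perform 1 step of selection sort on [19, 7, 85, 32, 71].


Initial: [19, 7, 85, 32, 71]
Step 1: min=7 at 1
  Swap: [7, 19, 85, 32, 71]

After 1 step: [7, 19, 85, 32, 71]


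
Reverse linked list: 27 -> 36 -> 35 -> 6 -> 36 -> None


Step 1: curr=27, set curr.next=prev(None) | reversed so far: 27
Step 2: curr=36, set curr.next=prev(27) | reversed so far: 36 -> 27
Step 3: curr=35, set curr.next=prev(36) | reversed so far: 35 -> 36 -> 27
Step 4: curr=6, set curr.next=prev(35) | reversed so far: 6 -> 35 -> 36 -> 27
Step 5: curr=36, set curr.next=prev(6) | reversed so far: 36 -> 6 -> 35 -> 36 -> 27

36 -> 6 -> 35 -> 36 -> 27 -> None


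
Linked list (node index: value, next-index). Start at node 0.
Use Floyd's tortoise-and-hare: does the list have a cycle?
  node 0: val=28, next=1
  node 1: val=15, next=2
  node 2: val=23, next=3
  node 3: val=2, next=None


Floyd's tortoise (slow, +1) and hare (fast, +2):
  init: slow=0, fast=0
  step 1: slow=1, fast=2
  step 2: fast 2->3->None, no cycle

Cycle: no


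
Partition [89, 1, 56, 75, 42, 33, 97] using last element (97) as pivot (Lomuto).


Pivot: 97
  89 <= 97: advance i (no swap)
  1 <= 97: advance i (no swap)
  56 <= 97: advance i (no swap)
  75 <= 97: advance i (no swap)
  42 <= 97: advance i (no swap)
  33 <= 97: advance i (no swap)
Place pivot at 6: [89, 1, 56, 75, 42, 33, 97]

Partitioned: [89, 1, 56, 75, 42, 33, 97]


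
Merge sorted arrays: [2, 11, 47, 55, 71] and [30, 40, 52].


Take 2 from A
Take 11 from A
Take 30 from B
Take 40 from B
Take 47 from A
Take 52 from B

Merged: [2, 11, 30, 40, 47, 52, 55, 71]


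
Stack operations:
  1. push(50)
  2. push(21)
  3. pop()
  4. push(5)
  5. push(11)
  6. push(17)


push(50) -> [50]
push(21) -> [50, 21]
pop()->21, [50]
push(5) -> [50, 5]
push(11) -> [50, 5, 11]
push(17) -> [50, 5, 11, 17]

Final stack: [50, 5, 11, 17]


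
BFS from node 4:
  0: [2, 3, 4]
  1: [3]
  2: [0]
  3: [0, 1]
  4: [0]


Visit 4, enqueue [0]
Visit 0, enqueue [2, 3]
Visit 2, enqueue []
Visit 3, enqueue [1]
Visit 1, enqueue []

BFS order: [4, 0, 2, 3, 1]


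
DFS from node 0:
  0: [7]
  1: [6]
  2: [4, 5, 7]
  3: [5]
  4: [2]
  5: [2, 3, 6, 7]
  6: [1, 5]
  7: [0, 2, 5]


Visit 0, push [7]
Visit 7, push [5, 2]
Visit 2, push [5, 4]
Visit 4, push []
Visit 5, push [6, 3]
Visit 3, push []
Visit 6, push [1]
Visit 1, push []

DFS order: [0, 7, 2, 4, 5, 3, 6, 1]


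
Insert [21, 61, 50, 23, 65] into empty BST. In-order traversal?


Insert 21: root
Insert 61: R from 21
Insert 50: R from 21 -> L from 61
Insert 23: R from 21 -> L from 61 -> L from 50
Insert 65: R from 21 -> R from 61

In-order: [21, 23, 50, 61, 65]


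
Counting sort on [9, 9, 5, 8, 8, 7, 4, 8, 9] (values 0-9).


Input: [9, 9, 5, 8, 8, 7, 4, 8, 9]
Counts: [0, 0, 0, 0, 1, 1, 0, 1, 3, 3]

Sorted: [4, 5, 7, 8, 8, 8, 9, 9, 9]


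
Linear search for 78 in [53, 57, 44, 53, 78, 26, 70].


i=0: 53!=78
i=1: 57!=78
i=2: 44!=78
i=3: 53!=78
i=4: 78==78 found!

Found at 4, 5 comps


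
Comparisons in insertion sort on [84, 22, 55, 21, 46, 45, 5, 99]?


Algorithm: insertion sort
Input: [84, 22, 55, 21, 46, 45, 5, 99]
Sorted: [5, 21, 22, 45, 46, 55, 84, 99]

20


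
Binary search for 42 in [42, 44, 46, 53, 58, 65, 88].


Step 1: lo=0, hi=6, mid=3, val=53
Step 2: lo=0, hi=2, mid=1, val=44
Step 3: lo=0, hi=0, mid=0, val=42

Found at index 0


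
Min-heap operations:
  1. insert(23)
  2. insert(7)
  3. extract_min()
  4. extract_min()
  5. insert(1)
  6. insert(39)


insert(23) -> [23]
insert(7) -> [7, 23]
extract_min()->7, [23]
extract_min()->23, []
insert(1) -> [1]
insert(39) -> [1, 39]

Final heap: [1, 39]


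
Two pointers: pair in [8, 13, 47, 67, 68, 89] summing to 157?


lo=0(8)+hi=5(89)=97
lo=1(13)+hi=5(89)=102
lo=2(47)+hi=5(89)=136
lo=3(67)+hi=5(89)=156
lo=4(68)+hi=5(89)=157

Yes: 68+89=157


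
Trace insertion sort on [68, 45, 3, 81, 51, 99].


Initial: [68, 45, 3, 81, 51, 99]
Insert 45: [45, 68, 3, 81, 51, 99]
Insert 3: [3, 45, 68, 81, 51, 99]
Insert 81: [3, 45, 68, 81, 51, 99]
Insert 51: [3, 45, 51, 68, 81, 99]
Insert 99: [3, 45, 51, 68, 81, 99]

Sorted: [3, 45, 51, 68, 81, 99]


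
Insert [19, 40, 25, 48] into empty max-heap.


Insert 19: [19]
Insert 40: [40, 19]
Insert 25: [40, 19, 25]
Insert 48: [48, 40, 25, 19]

Final heap: [48, 40, 25, 19]


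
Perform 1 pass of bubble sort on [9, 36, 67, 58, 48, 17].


Initial: [9, 36, 67, 58, 48, 17]
Pass 1: [9, 36, 58, 48, 17, 67] (3 swaps)

After 1 pass: [9, 36, 58, 48, 17, 67]


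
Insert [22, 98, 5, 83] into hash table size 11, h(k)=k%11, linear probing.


Insert 22: h=0 -> slot 0
Insert 98: h=10 -> slot 10
Insert 5: h=5 -> slot 5
Insert 83: h=6 -> slot 6

Table: [22, None, None, None, None, 5, 83, None, None, None, 98]


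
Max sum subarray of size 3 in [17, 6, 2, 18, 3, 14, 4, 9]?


[0:3]: 25
[1:4]: 26
[2:5]: 23
[3:6]: 35
[4:7]: 21
[5:8]: 27

Max: 35 at [3:6]


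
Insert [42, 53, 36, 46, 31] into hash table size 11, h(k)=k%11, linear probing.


Insert 42: h=9 -> slot 9
Insert 53: h=9, 1 probes -> slot 10
Insert 36: h=3 -> slot 3
Insert 46: h=2 -> slot 2
Insert 31: h=9, 2 probes -> slot 0

Table: [31, None, 46, 36, None, None, None, None, None, 42, 53]


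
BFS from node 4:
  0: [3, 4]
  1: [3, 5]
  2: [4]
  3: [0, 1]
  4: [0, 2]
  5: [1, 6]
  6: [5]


Visit 4, enqueue [0, 2]
Visit 0, enqueue [3]
Visit 2, enqueue []
Visit 3, enqueue [1]
Visit 1, enqueue [5]
Visit 5, enqueue [6]
Visit 6, enqueue []

BFS order: [4, 0, 2, 3, 1, 5, 6]


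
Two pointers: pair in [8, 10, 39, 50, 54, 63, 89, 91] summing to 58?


lo=0(8)+hi=7(91)=99
lo=0(8)+hi=6(89)=97
lo=0(8)+hi=5(63)=71
lo=0(8)+hi=4(54)=62
lo=0(8)+hi=3(50)=58

Yes: 8+50=58


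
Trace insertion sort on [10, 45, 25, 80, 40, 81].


Initial: [10, 45, 25, 80, 40, 81]
Insert 45: [10, 45, 25, 80, 40, 81]
Insert 25: [10, 25, 45, 80, 40, 81]
Insert 80: [10, 25, 45, 80, 40, 81]
Insert 40: [10, 25, 40, 45, 80, 81]
Insert 81: [10, 25, 40, 45, 80, 81]

Sorted: [10, 25, 40, 45, 80, 81]


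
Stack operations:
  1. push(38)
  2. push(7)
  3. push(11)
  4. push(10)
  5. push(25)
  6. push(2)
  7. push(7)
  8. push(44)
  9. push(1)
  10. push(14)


push(38) -> [38]
push(7) -> [38, 7]
push(11) -> [38, 7, 11]
push(10) -> [38, 7, 11, 10]
push(25) -> [38, 7, 11, 10, 25]
push(2) -> [38, 7, 11, 10, 25, 2]
push(7) -> [38, 7, 11, 10, 25, 2, 7]
push(44) -> [38, 7, 11, 10, 25, 2, 7, 44]
push(1) -> [38, 7, 11, 10, 25, 2, 7, 44, 1]
push(14) -> [38, 7, 11, 10, 25, 2, 7, 44, 1, 14]

Final stack: [38, 7, 11, 10, 25, 2, 7, 44, 1, 14]


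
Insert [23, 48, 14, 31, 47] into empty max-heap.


Insert 23: [23]
Insert 48: [48, 23]
Insert 14: [48, 23, 14]
Insert 31: [48, 31, 14, 23]
Insert 47: [48, 47, 14, 23, 31]

Final heap: [48, 47, 14, 23, 31]


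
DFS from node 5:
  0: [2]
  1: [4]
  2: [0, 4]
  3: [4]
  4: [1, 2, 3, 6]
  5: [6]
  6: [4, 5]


Visit 5, push [6]
Visit 6, push [4]
Visit 4, push [3, 2, 1]
Visit 1, push []
Visit 2, push [0]
Visit 0, push []
Visit 3, push []

DFS order: [5, 6, 4, 1, 2, 0, 3]


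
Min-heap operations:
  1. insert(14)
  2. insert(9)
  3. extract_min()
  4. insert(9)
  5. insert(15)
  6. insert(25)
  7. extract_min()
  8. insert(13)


insert(14) -> [14]
insert(9) -> [9, 14]
extract_min()->9, [14]
insert(9) -> [9, 14]
insert(15) -> [9, 14, 15]
insert(25) -> [9, 14, 15, 25]
extract_min()->9, [14, 25, 15]
insert(13) -> [13, 14, 15, 25]

Final heap: [13, 14, 15, 25]


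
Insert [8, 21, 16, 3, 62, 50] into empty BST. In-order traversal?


Insert 8: root
Insert 21: R from 8
Insert 16: R from 8 -> L from 21
Insert 3: L from 8
Insert 62: R from 8 -> R from 21
Insert 50: R from 8 -> R from 21 -> L from 62

In-order: [3, 8, 16, 21, 50, 62]


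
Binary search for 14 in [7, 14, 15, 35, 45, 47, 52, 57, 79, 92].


Step 1: lo=0, hi=9, mid=4, val=45
Step 2: lo=0, hi=3, mid=1, val=14

Found at index 1


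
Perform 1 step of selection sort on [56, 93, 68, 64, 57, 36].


Initial: [56, 93, 68, 64, 57, 36]
Step 1: min=36 at 5
  Swap: [36, 93, 68, 64, 57, 56]

After 1 step: [36, 93, 68, 64, 57, 56]


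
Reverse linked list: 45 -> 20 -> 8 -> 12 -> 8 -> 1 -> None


Step 1: curr=45, set curr.next=prev(None) | reversed so far: 45
Step 2: curr=20, set curr.next=prev(45) | reversed so far: 20 -> 45
Step 3: curr=8, set curr.next=prev(20) | reversed so far: 8 -> 20 -> 45
Step 4: curr=12, set curr.next=prev(8) | reversed so far: 12 -> 8 -> 20 -> 45
Step 5: curr=8, set curr.next=prev(12) | reversed so far: 8 -> 12 -> 8 -> 20 -> 45
Step 6: curr=1, set curr.next=prev(8) | reversed so far: 1 -> 8 -> 12 -> 8 -> 20 -> 45

1 -> 8 -> 12 -> 8 -> 20 -> 45 -> None


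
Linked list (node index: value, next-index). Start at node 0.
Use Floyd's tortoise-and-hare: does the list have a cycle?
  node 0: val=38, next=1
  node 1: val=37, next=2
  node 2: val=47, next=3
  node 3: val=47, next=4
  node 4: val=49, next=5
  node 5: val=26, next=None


Floyd's tortoise (slow, +1) and hare (fast, +2):
  init: slow=0, fast=0
  step 1: slow=1, fast=2
  step 2: slow=2, fast=4
  step 3: fast 4->5->None, no cycle

Cycle: no


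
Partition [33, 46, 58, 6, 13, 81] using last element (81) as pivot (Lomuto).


Pivot: 81
  33 <= 81: advance i (no swap)
  46 <= 81: advance i (no swap)
  58 <= 81: advance i (no swap)
  6 <= 81: advance i (no swap)
  13 <= 81: advance i (no swap)
Place pivot at 5: [33, 46, 58, 6, 13, 81]

Partitioned: [33, 46, 58, 6, 13, 81]


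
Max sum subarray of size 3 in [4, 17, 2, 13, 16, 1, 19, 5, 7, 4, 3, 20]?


[0:3]: 23
[1:4]: 32
[2:5]: 31
[3:6]: 30
[4:7]: 36
[5:8]: 25
[6:9]: 31
[7:10]: 16
[8:11]: 14
[9:12]: 27

Max: 36 at [4:7]


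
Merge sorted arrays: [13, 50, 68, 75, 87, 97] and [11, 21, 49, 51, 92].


Take 11 from B
Take 13 from A
Take 21 from B
Take 49 from B
Take 50 from A
Take 51 from B
Take 68 from A
Take 75 from A
Take 87 from A
Take 92 from B

Merged: [11, 13, 21, 49, 50, 51, 68, 75, 87, 92, 97]


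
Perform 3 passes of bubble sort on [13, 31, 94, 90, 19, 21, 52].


Initial: [13, 31, 94, 90, 19, 21, 52]
Pass 1: [13, 31, 90, 19, 21, 52, 94] (4 swaps)
Pass 2: [13, 31, 19, 21, 52, 90, 94] (3 swaps)
Pass 3: [13, 19, 21, 31, 52, 90, 94] (2 swaps)

After 3 passes: [13, 19, 21, 31, 52, 90, 94]


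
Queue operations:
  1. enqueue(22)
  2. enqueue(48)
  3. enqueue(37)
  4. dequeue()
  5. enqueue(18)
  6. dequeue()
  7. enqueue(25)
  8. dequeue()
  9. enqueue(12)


enqueue(22) -> [22]
enqueue(48) -> [22, 48]
enqueue(37) -> [22, 48, 37]
dequeue()->22, [48, 37]
enqueue(18) -> [48, 37, 18]
dequeue()->48, [37, 18]
enqueue(25) -> [37, 18, 25]
dequeue()->37, [18, 25]
enqueue(12) -> [18, 25, 12]

Final queue: [18, 25, 12]


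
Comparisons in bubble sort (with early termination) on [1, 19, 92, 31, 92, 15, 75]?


Algorithm: bubble sort (with early termination)
Input: [1, 19, 92, 31, 92, 15, 75]
Sorted: [1, 15, 19, 31, 75, 92, 92]

20


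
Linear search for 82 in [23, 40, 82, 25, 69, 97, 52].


i=0: 23!=82
i=1: 40!=82
i=2: 82==82 found!

Found at 2, 3 comps


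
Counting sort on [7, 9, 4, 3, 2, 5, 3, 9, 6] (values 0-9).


Input: [7, 9, 4, 3, 2, 5, 3, 9, 6]
Counts: [0, 0, 1, 2, 1, 1, 1, 1, 0, 2]

Sorted: [2, 3, 3, 4, 5, 6, 7, 9, 9]


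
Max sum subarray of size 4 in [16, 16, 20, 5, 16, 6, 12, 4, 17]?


[0:4]: 57
[1:5]: 57
[2:6]: 47
[3:7]: 39
[4:8]: 38
[5:9]: 39

Max: 57 at [0:4]


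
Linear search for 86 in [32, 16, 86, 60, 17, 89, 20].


i=0: 32!=86
i=1: 16!=86
i=2: 86==86 found!

Found at 2, 3 comps


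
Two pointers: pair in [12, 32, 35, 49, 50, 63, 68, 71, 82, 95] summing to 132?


lo=0(12)+hi=9(95)=107
lo=1(32)+hi=9(95)=127
lo=2(35)+hi=9(95)=130
lo=3(49)+hi=9(95)=144
lo=3(49)+hi=8(82)=131
lo=4(50)+hi=8(82)=132

Yes: 50+82=132


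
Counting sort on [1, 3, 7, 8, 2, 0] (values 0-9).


Input: [1, 3, 7, 8, 2, 0]
Counts: [1, 1, 1, 1, 0, 0, 0, 1, 1, 0]

Sorted: [0, 1, 2, 3, 7, 8]


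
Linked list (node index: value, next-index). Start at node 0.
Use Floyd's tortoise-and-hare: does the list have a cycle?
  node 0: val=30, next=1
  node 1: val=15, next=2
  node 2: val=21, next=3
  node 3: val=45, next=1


Floyd's tortoise (slow, +1) and hare (fast, +2):
  init: slow=0, fast=0
  step 1: slow=1, fast=2
  step 2: slow=2, fast=1
  step 3: slow=3, fast=3
  slow == fast at node 3: cycle detected

Cycle: yes


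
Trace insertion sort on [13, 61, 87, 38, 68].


Initial: [13, 61, 87, 38, 68]
Insert 61: [13, 61, 87, 38, 68]
Insert 87: [13, 61, 87, 38, 68]
Insert 38: [13, 38, 61, 87, 68]
Insert 68: [13, 38, 61, 68, 87]

Sorted: [13, 38, 61, 68, 87]


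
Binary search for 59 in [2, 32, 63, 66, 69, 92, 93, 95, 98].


Step 1: lo=0, hi=8, mid=4, val=69
Step 2: lo=0, hi=3, mid=1, val=32
Step 3: lo=2, hi=3, mid=2, val=63

Not found


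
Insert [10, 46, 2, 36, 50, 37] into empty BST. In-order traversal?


Insert 10: root
Insert 46: R from 10
Insert 2: L from 10
Insert 36: R from 10 -> L from 46
Insert 50: R from 10 -> R from 46
Insert 37: R from 10 -> L from 46 -> R from 36

In-order: [2, 10, 36, 37, 46, 50]


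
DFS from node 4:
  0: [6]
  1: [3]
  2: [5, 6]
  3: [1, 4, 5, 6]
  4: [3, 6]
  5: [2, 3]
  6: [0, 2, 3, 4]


Visit 4, push [6, 3]
Visit 3, push [6, 5, 1]
Visit 1, push []
Visit 5, push [2]
Visit 2, push [6]
Visit 6, push [0]
Visit 0, push []

DFS order: [4, 3, 1, 5, 2, 6, 0]


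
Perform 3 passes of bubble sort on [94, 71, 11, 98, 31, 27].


Initial: [94, 71, 11, 98, 31, 27]
Pass 1: [71, 11, 94, 31, 27, 98] (4 swaps)
Pass 2: [11, 71, 31, 27, 94, 98] (3 swaps)
Pass 3: [11, 31, 27, 71, 94, 98] (2 swaps)

After 3 passes: [11, 31, 27, 71, 94, 98]


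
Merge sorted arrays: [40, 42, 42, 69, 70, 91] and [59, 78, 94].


Take 40 from A
Take 42 from A
Take 42 from A
Take 59 from B
Take 69 from A
Take 70 from A
Take 78 from B
Take 91 from A

Merged: [40, 42, 42, 59, 69, 70, 78, 91, 94]


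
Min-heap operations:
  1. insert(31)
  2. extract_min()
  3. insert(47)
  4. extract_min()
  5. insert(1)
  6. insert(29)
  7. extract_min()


insert(31) -> [31]
extract_min()->31, []
insert(47) -> [47]
extract_min()->47, []
insert(1) -> [1]
insert(29) -> [1, 29]
extract_min()->1, [29]

Final heap: [29]


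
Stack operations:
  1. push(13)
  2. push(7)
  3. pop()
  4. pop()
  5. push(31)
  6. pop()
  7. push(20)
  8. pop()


push(13) -> [13]
push(7) -> [13, 7]
pop()->7, [13]
pop()->13, []
push(31) -> [31]
pop()->31, []
push(20) -> [20]
pop()->20, []

Final stack: []


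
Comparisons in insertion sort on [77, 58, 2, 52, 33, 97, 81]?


Algorithm: insertion sort
Input: [77, 58, 2, 52, 33, 97, 81]
Sorted: [2, 33, 52, 58, 77, 81, 97]

13


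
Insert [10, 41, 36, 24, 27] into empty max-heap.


Insert 10: [10]
Insert 41: [41, 10]
Insert 36: [41, 10, 36]
Insert 24: [41, 24, 36, 10]
Insert 27: [41, 27, 36, 10, 24]

Final heap: [41, 27, 36, 10, 24]


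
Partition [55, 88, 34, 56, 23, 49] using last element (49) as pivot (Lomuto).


Pivot: 49
  34 <= 49: swap -> [34, 88, 55, 56, 23, 49]
  23 <= 49: swap -> [34, 23, 55, 56, 88, 49]
Place pivot at 2: [34, 23, 49, 56, 88, 55]

Partitioned: [34, 23, 49, 56, 88, 55]


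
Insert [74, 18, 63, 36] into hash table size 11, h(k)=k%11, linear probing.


Insert 74: h=8 -> slot 8
Insert 18: h=7 -> slot 7
Insert 63: h=8, 1 probes -> slot 9
Insert 36: h=3 -> slot 3

Table: [None, None, None, 36, None, None, None, 18, 74, 63, None]


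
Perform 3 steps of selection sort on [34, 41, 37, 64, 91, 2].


Initial: [34, 41, 37, 64, 91, 2]
Step 1: min=2 at 5
  Swap: [2, 41, 37, 64, 91, 34]
Step 2: min=34 at 5
  Swap: [2, 34, 37, 64, 91, 41]
Step 3: min=37 at 2
  Swap: [2, 34, 37, 64, 91, 41]

After 3 steps: [2, 34, 37, 64, 91, 41]


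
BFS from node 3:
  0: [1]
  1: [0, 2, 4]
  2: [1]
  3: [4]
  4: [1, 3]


Visit 3, enqueue [4]
Visit 4, enqueue [1]
Visit 1, enqueue [0, 2]
Visit 0, enqueue []
Visit 2, enqueue []

BFS order: [3, 4, 1, 0, 2]


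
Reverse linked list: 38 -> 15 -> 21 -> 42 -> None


Step 1: curr=38, set curr.next=prev(None) | reversed so far: 38
Step 2: curr=15, set curr.next=prev(38) | reversed so far: 15 -> 38
Step 3: curr=21, set curr.next=prev(15) | reversed so far: 21 -> 15 -> 38
Step 4: curr=42, set curr.next=prev(21) | reversed so far: 42 -> 21 -> 15 -> 38

42 -> 21 -> 15 -> 38 -> None


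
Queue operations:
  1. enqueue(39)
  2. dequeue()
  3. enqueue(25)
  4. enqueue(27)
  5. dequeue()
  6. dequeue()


enqueue(39) -> [39]
dequeue()->39, []
enqueue(25) -> [25]
enqueue(27) -> [25, 27]
dequeue()->25, [27]
dequeue()->27, []

Final queue: []


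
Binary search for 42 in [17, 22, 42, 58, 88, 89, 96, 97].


Step 1: lo=0, hi=7, mid=3, val=58
Step 2: lo=0, hi=2, mid=1, val=22
Step 3: lo=2, hi=2, mid=2, val=42

Found at index 2


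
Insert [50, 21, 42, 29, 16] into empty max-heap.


Insert 50: [50]
Insert 21: [50, 21]
Insert 42: [50, 21, 42]
Insert 29: [50, 29, 42, 21]
Insert 16: [50, 29, 42, 21, 16]

Final heap: [50, 29, 42, 21, 16]


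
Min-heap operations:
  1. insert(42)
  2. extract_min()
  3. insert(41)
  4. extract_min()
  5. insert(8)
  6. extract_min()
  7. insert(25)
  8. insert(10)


insert(42) -> [42]
extract_min()->42, []
insert(41) -> [41]
extract_min()->41, []
insert(8) -> [8]
extract_min()->8, []
insert(25) -> [25]
insert(10) -> [10, 25]

Final heap: [10, 25]


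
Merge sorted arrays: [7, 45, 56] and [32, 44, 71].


Take 7 from A
Take 32 from B
Take 44 from B
Take 45 from A
Take 56 from A

Merged: [7, 32, 44, 45, 56, 71]


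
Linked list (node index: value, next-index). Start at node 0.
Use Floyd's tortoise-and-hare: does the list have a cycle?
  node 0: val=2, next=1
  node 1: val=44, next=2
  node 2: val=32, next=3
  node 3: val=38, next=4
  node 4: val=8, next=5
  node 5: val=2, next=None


Floyd's tortoise (slow, +1) and hare (fast, +2):
  init: slow=0, fast=0
  step 1: slow=1, fast=2
  step 2: slow=2, fast=4
  step 3: fast 4->5->None, no cycle

Cycle: no


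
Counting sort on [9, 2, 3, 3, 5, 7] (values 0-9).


Input: [9, 2, 3, 3, 5, 7]
Counts: [0, 0, 1, 2, 0, 1, 0, 1, 0, 1]

Sorted: [2, 3, 3, 5, 7, 9]


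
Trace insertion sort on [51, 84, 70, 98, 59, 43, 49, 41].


Initial: [51, 84, 70, 98, 59, 43, 49, 41]
Insert 84: [51, 84, 70, 98, 59, 43, 49, 41]
Insert 70: [51, 70, 84, 98, 59, 43, 49, 41]
Insert 98: [51, 70, 84, 98, 59, 43, 49, 41]
Insert 59: [51, 59, 70, 84, 98, 43, 49, 41]
Insert 43: [43, 51, 59, 70, 84, 98, 49, 41]
Insert 49: [43, 49, 51, 59, 70, 84, 98, 41]
Insert 41: [41, 43, 49, 51, 59, 70, 84, 98]

Sorted: [41, 43, 49, 51, 59, 70, 84, 98]


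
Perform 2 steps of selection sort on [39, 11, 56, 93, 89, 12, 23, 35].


Initial: [39, 11, 56, 93, 89, 12, 23, 35]
Step 1: min=11 at 1
  Swap: [11, 39, 56, 93, 89, 12, 23, 35]
Step 2: min=12 at 5
  Swap: [11, 12, 56, 93, 89, 39, 23, 35]

After 2 steps: [11, 12, 56, 93, 89, 39, 23, 35]


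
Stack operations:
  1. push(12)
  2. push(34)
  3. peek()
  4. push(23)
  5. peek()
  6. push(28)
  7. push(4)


push(12) -> [12]
push(34) -> [12, 34]
peek()->34
push(23) -> [12, 34, 23]
peek()->23
push(28) -> [12, 34, 23, 28]
push(4) -> [12, 34, 23, 28, 4]

Final stack: [12, 34, 23, 28, 4]


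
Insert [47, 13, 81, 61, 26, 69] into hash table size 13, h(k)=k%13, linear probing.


Insert 47: h=8 -> slot 8
Insert 13: h=0 -> slot 0
Insert 81: h=3 -> slot 3
Insert 61: h=9 -> slot 9
Insert 26: h=0, 1 probes -> slot 1
Insert 69: h=4 -> slot 4

Table: [13, 26, None, 81, 69, None, None, None, 47, 61, None, None, None]


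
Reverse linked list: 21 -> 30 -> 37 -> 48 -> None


Step 1: curr=21, set curr.next=prev(None) | reversed so far: 21
Step 2: curr=30, set curr.next=prev(21) | reversed so far: 30 -> 21
Step 3: curr=37, set curr.next=prev(30) | reversed so far: 37 -> 30 -> 21
Step 4: curr=48, set curr.next=prev(37) | reversed so far: 48 -> 37 -> 30 -> 21

48 -> 37 -> 30 -> 21 -> None


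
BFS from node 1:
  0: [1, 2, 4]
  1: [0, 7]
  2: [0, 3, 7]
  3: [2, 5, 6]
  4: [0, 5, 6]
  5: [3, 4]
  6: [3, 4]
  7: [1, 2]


Visit 1, enqueue [0, 7]
Visit 0, enqueue [2, 4]
Visit 7, enqueue []
Visit 2, enqueue [3]
Visit 4, enqueue [5, 6]
Visit 3, enqueue []
Visit 5, enqueue []
Visit 6, enqueue []

BFS order: [1, 0, 7, 2, 4, 3, 5, 6]


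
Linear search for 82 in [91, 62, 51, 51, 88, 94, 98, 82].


i=0: 91!=82
i=1: 62!=82
i=2: 51!=82
i=3: 51!=82
i=4: 88!=82
i=5: 94!=82
i=6: 98!=82
i=7: 82==82 found!

Found at 7, 8 comps


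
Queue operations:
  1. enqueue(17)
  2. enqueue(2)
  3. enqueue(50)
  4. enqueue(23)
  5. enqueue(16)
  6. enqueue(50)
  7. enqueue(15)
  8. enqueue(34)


enqueue(17) -> [17]
enqueue(2) -> [17, 2]
enqueue(50) -> [17, 2, 50]
enqueue(23) -> [17, 2, 50, 23]
enqueue(16) -> [17, 2, 50, 23, 16]
enqueue(50) -> [17, 2, 50, 23, 16, 50]
enqueue(15) -> [17, 2, 50, 23, 16, 50, 15]
enqueue(34) -> [17, 2, 50, 23, 16, 50, 15, 34]

Final queue: [17, 2, 50, 23, 16, 50, 15, 34]


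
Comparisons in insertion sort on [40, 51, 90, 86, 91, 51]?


Algorithm: insertion sort
Input: [40, 51, 90, 86, 91, 51]
Sorted: [40, 51, 51, 86, 90, 91]

9


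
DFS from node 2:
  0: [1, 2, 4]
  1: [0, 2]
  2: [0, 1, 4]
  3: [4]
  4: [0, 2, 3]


Visit 2, push [4, 1, 0]
Visit 0, push [4, 1]
Visit 1, push []
Visit 4, push [3]
Visit 3, push []

DFS order: [2, 0, 1, 4, 3]


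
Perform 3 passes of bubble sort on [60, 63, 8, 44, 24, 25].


Initial: [60, 63, 8, 44, 24, 25]
Pass 1: [60, 8, 44, 24, 25, 63] (4 swaps)
Pass 2: [8, 44, 24, 25, 60, 63] (4 swaps)
Pass 3: [8, 24, 25, 44, 60, 63] (2 swaps)

After 3 passes: [8, 24, 25, 44, 60, 63]


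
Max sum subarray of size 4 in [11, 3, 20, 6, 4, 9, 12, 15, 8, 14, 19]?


[0:4]: 40
[1:5]: 33
[2:6]: 39
[3:7]: 31
[4:8]: 40
[5:9]: 44
[6:10]: 49
[7:11]: 56

Max: 56 at [7:11]


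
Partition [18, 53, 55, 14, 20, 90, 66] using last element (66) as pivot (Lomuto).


Pivot: 66
  18 <= 66: advance i (no swap)
  53 <= 66: advance i (no swap)
  55 <= 66: advance i (no swap)
  14 <= 66: advance i (no swap)
  20 <= 66: advance i (no swap)
Place pivot at 5: [18, 53, 55, 14, 20, 66, 90]

Partitioned: [18, 53, 55, 14, 20, 66, 90]


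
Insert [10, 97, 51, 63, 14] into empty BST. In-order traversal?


Insert 10: root
Insert 97: R from 10
Insert 51: R from 10 -> L from 97
Insert 63: R from 10 -> L from 97 -> R from 51
Insert 14: R from 10 -> L from 97 -> L from 51

In-order: [10, 14, 51, 63, 97]


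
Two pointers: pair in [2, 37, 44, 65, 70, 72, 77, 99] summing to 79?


lo=0(2)+hi=7(99)=101
lo=0(2)+hi=6(77)=79

Yes: 2+77=79


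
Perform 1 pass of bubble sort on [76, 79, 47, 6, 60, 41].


Initial: [76, 79, 47, 6, 60, 41]
Pass 1: [76, 47, 6, 60, 41, 79] (4 swaps)

After 1 pass: [76, 47, 6, 60, 41, 79]


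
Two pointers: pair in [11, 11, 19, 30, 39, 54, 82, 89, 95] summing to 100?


lo=0(11)+hi=8(95)=106
lo=0(11)+hi=7(89)=100

Yes: 11+89=100


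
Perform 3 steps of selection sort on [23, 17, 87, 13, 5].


Initial: [23, 17, 87, 13, 5]
Step 1: min=5 at 4
  Swap: [5, 17, 87, 13, 23]
Step 2: min=13 at 3
  Swap: [5, 13, 87, 17, 23]
Step 3: min=17 at 3
  Swap: [5, 13, 17, 87, 23]

After 3 steps: [5, 13, 17, 87, 23]


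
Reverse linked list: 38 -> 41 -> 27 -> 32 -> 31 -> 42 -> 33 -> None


Step 1: curr=38, set curr.next=prev(None) | reversed so far: 38
Step 2: curr=41, set curr.next=prev(38) | reversed so far: 41 -> 38
Step 3: curr=27, set curr.next=prev(41) | reversed so far: 27 -> 41 -> 38
Step 4: curr=32, set curr.next=prev(27) | reversed so far: 32 -> 27 -> 41 -> 38
Step 5: curr=31, set curr.next=prev(32) | reversed so far: 31 -> 32 -> 27 -> 41 -> 38
Step 6: curr=42, set curr.next=prev(31) | reversed so far: 42 -> 31 -> 32 -> 27 -> 41 -> 38
Step 7: curr=33, set curr.next=prev(42) | reversed so far: 33 -> 42 -> 31 -> 32 -> 27 -> 41 -> 38

33 -> 42 -> 31 -> 32 -> 27 -> 41 -> 38 -> None


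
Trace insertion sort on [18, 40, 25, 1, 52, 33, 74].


Initial: [18, 40, 25, 1, 52, 33, 74]
Insert 40: [18, 40, 25, 1, 52, 33, 74]
Insert 25: [18, 25, 40, 1, 52, 33, 74]
Insert 1: [1, 18, 25, 40, 52, 33, 74]
Insert 52: [1, 18, 25, 40, 52, 33, 74]
Insert 33: [1, 18, 25, 33, 40, 52, 74]
Insert 74: [1, 18, 25, 33, 40, 52, 74]

Sorted: [1, 18, 25, 33, 40, 52, 74]


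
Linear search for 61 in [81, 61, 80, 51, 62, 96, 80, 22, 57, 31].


i=0: 81!=61
i=1: 61==61 found!

Found at 1, 2 comps


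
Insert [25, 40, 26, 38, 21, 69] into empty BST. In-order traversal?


Insert 25: root
Insert 40: R from 25
Insert 26: R from 25 -> L from 40
Insert 38: R from 25 -> L from 40 -> R from 26
Insert 21: L from 25
Insert 69: R from 25 -> R from 40

In-order: [21, 25, 26, 38, 40, 69]


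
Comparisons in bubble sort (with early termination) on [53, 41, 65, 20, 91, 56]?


Algorithm: bubble sort (with early termination)
Input: [53, 41, 65, 20, 91, 56]
Sorted: [20, 41, 53, 56, 65, 91]

14


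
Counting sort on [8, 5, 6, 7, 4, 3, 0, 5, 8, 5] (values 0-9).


Input: [8, 5, 6, 7, 4, 3, 0, 5, 8, 5]
Counts: [1, 0, 0, 1, 1, 3, 1, 1, 2, 0]

Sorted: [0, 3, 4, 5, 5, 5, 6, 7, 8, 8]


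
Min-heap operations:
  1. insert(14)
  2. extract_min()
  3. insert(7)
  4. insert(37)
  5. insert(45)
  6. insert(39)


insert(14) -> [14]
extract_min()->14, []
insert(7) -> [7]
insert(37) -> [7, 37]
insert(45) -> [7, 37, 45]
insert(39) -> [7, 37, 45, 39]

Final heap: [7, 37, 45, 39]


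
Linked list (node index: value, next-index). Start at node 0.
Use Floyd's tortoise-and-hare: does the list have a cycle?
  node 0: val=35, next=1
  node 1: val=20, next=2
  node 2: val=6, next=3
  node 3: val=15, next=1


Floyd's tortoise (slow, +1) and hare (fast, +2):
  init: slow=0, fast=0
  step 1: slow=1, fast=2
  step 2: slow=2, fast=1
  step 3: slow=3, fast=3
  slow == fast at node 3: cycle detected

Cycle: yes
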